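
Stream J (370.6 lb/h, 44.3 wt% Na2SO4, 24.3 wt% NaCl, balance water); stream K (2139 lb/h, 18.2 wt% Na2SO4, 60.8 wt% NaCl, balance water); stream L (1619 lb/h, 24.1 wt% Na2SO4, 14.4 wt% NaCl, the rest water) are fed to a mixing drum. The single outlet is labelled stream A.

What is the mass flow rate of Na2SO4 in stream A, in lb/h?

Na2SO4 out = Na2SO4 in = 370.6×0.443 + 2139×0.182 + 1619×0.241 = 943.65 lb/h.

943.7 lb/h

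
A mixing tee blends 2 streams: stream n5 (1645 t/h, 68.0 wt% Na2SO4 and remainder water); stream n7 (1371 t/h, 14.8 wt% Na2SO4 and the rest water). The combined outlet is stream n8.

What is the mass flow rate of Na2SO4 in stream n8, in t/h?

1322 t/h

Na2SO4 out = Na2SO4 in = 1645×0.680 + 1371×0.148 = 1321.5 t/h.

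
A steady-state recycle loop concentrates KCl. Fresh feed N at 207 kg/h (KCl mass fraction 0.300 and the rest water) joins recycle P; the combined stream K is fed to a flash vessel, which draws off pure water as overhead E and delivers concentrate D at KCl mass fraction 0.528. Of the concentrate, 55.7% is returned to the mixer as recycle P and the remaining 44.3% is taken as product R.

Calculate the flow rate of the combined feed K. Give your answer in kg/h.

354.9 kg/h

Overall KCl balance (none leaves overhead): KCl in fresh feed = KCl in product, i.e. 207×0.300 = (1−0.557)·D·0.528.
D = 62.1/(0.528×0.443) = 265.49 kg/h.
Recycle P = 0.557×265.49 = 147.88 kg/h.
Combined feed K = 207 + 147.88 = 354.88 kg/h.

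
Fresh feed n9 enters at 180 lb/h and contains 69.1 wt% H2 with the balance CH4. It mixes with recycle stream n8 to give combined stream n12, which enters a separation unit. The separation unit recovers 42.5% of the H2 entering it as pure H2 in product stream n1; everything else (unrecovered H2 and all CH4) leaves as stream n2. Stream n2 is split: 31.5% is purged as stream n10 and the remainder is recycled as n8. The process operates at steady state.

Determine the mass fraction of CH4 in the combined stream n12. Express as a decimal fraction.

CH4 enters only via n9 and leaves only via the purge: 180×0.309 = 0.315×(CH4 in n2), and the separation unit passes all CH4, so CH4 in n12 = CH4 in n2 = 176.57 lb/h.
H2 in n12: m_A = 180×0.691 + (1−0.315)·(1−0.425)·m_A, so m_A = 124.38/0.6061 = 205.21 lb/h.
n12 = 205.21 + 176.57 = 381.78 lb/h.
CH4 fraction in n12 = 176.57/381.78 = 0.462.

0.462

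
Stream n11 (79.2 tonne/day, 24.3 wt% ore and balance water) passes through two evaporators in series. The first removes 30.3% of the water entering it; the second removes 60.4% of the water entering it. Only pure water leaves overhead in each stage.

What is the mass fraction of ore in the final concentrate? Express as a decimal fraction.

water in feed = 79.2×0.757 = 59.954 tonne/day.
After stage 1: water left = (1−0.303)×59.954 = 41.788; stream total = 61.034 tonne/day.
After stage 2: water left = (1−0.604)×41.788 = 16.548; final concentrate = 35.794 tonne/day.
ore fraction = 19.246/35.794 = 0.5377.

0.5377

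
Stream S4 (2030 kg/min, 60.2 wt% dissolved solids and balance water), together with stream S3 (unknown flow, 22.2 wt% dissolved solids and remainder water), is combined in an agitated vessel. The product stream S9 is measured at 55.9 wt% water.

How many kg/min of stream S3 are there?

1492 kg/min

Let S3 be the unknown flow. Total out = 2030 + S3.
water balance: 807.94 + 0.778·S3 = 0.559·(2030 + S3)
(0.778 − 0.559)·S3 = 0.559×2030 − 807.94 = 326.83
S3 = 326.83 / 0.219 = 1492.4 kg/min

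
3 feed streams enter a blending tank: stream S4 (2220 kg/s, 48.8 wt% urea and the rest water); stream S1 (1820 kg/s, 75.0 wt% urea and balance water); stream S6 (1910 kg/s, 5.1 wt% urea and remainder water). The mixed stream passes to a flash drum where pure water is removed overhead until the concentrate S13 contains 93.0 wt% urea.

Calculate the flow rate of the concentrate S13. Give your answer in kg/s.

urea entering = 2220×0.488 + 1820×0.750 + 1910×0.051 = 2545.8 kg/s.
All urea reports to S13, so S13 = 2545.8/0.930 = 2737.4 kg/s.

2737 kg/s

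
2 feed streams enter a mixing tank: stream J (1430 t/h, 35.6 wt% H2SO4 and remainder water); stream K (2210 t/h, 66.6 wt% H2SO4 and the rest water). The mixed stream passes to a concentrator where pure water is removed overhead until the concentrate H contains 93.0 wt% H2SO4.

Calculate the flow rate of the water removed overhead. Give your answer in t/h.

1510 t/h

H2SO4 entering = 1430×0.356 + 2210×0.666 = 1980.9 t/h.
All H2SO4 reports to H, so H = 1980.9/0.930 = 2130 t/h.
Total feed = 3640 t/h; overhead = 3640 − 2130 = 1510 t/h.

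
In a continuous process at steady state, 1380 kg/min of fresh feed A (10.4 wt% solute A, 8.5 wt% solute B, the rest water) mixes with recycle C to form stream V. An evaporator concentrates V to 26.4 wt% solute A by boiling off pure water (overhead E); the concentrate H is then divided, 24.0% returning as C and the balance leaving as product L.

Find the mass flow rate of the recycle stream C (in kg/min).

Overall solute A balance (none leaves overhead): solute A in fresh feed = solute A in product, i.e. 1380×0.104 = (1−0.240)·H·0.264.
H = 143.52/(0.264×0.760) = 715.31 kg/min.
Recycle C = 0.240×715.31 = 171.67 kg/min.

171.7 kg/min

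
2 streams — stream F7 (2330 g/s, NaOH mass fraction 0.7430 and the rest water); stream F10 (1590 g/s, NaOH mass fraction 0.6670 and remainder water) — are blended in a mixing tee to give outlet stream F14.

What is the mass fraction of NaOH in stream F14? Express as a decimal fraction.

0.7122

Total flow out = 2330 + 1590 = 3920 g/s.
NaOH in = 2330×0.743 + 1590×0.667 = 2791.7 g/s.
NaOH mass fraction in F14 = 2791.7/3920 = 0.7122.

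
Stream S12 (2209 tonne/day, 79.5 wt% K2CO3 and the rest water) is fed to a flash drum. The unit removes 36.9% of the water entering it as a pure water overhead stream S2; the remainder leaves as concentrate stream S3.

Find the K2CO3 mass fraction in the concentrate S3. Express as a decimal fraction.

0.860

K2CO3 is not removed: 2209×0.795 = 1756.2 tonne/day of K2CO3 enters S3.
water entering = 2209×0.205 = 452.84 tonne/day; overhead removed = 0.369×452.84 = 167.1 tonne/day.
Concentrate = 2209 − 167.1 = 2041.9 tonne/day.
Mass fraction = 1756.2/2041.9 = 0.860.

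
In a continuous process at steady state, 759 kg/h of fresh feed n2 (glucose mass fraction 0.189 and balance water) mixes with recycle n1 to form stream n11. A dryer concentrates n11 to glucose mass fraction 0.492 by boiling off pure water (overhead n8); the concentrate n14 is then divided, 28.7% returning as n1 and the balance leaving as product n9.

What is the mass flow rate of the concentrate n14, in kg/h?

408.9 kg/h

Overall glucose balance (none leaves overhead): glucose in fresh feed = glucose in product, i.e. 759×0.189 = (1−0.287)·n14·0.492.
n14 = 143.45/(0.492×0.713) = 408.93 kg/h.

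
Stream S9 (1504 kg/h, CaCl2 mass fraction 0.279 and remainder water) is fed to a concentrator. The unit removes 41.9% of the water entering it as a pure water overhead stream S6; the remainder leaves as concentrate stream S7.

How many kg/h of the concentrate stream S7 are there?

1050 kg/h

water entering = 1504×0.721 = 1084.4 kg/h; overhead removed = 0.419×1084.4 = 454.36 kg/h.
Concentrate = 1504 − 454.36 = 1049.6 kg/h.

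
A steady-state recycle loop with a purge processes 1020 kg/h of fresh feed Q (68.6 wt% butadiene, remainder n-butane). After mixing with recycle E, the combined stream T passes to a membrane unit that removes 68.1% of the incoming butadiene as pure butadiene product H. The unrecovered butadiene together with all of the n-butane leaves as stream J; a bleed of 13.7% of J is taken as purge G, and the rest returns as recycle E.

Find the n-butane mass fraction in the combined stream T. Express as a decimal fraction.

0.708

n-butane enters only via Q and leaves only via the purge: 1020×0.314 = 0.137×(n-butane in J), and the membrane unit passes all n-butane, so n-butane in T = n-butane in J = 2337.8 kg/h.
butadiene in T: m_A = 1020×0.686 + (1−0.137)·(1−0.681)·m_A, so m_A = 699.72/0.7247 = 965.53 kg/h.
T = 965.53 + 2337.8 = 3303.3 kg/h.
n-butane fraction in T = 2337.8/3303.3 = 0.708.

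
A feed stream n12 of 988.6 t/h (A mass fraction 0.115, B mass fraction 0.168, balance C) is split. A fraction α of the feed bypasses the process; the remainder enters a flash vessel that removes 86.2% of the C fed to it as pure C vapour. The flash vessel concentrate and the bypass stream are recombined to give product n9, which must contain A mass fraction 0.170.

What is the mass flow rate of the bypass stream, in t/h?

471.1 t/h

All 988.6×0.115 = 113.69 t/h of A reaches n9, so n9 = 113.69/0.170 = 668.76 t/h and vapour = 319.84 t/h.
The evaporator receives (1−α)·988.6 of feed at 0.717 C and removes 0.862 of that C:
0.862×0.717×(1−α)×988.6 = 319.84
(1−α) = 319.84/611.01 = 0.5235;  α = 0.4765.
Bypass flow = 0.4765×988.6 = 471.1 t/h.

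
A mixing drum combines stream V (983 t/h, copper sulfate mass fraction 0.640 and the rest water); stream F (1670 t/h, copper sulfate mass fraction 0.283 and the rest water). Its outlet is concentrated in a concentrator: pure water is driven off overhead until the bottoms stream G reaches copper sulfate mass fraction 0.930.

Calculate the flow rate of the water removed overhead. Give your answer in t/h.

copper sulfate entering = 983×0.640 + 1670×0.283 = 1101.7 t/h.
All copper sulfate reports to G, so G = 1101.7/0.930 = 1184.7 t/h.
Total feed = 2653 t/h; overhead = 2653 − 1184.7 = 1468.3 t/h.

1468 t/h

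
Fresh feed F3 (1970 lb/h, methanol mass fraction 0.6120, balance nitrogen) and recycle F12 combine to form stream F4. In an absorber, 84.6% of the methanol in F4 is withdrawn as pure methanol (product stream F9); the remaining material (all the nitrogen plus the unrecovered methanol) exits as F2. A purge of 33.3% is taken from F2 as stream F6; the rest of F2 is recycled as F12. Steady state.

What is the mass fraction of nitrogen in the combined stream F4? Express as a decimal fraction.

0.6308

nitrogen enters only via F3 and leaves only via the purge: 1970×0.388 = 0.333×(nitrogen in F2), and the absorber passes all nitrogen, so nitrogen in F4 = nitrogen in F2 = 2295.4 lb/h.
methanol in F4: m_A = 1970×0.612 + (1−0.333)·(1−0.846)·m_A, so m_A = 1205.6/0.8973 = 1343.7 lb/h.
F4 = 1343.7 + 2295.4 = 3639 lb/h.
nitrogen fraction in F4 = 2295.4/3639 = 0.6308.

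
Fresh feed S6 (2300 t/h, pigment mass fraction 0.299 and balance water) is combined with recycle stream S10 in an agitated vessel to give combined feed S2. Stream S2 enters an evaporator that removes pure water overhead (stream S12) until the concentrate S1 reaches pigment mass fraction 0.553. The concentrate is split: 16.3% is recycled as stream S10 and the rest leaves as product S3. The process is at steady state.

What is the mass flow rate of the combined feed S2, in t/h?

Overall pigment balance (none leaves overhead): pigment in fresh feed = pigment in product, i.e. 2300×0.299 = (1−0.163)·S1·0.553.
S1 = 687.7/(0.553×0.837) = 1485.8 t/h.
Recycle S10 = 0.163×1485.8 = 242.18 t/h.
Combined feed S2 = 2300 + 242.18 = 2542.2 t/h.

2542 t/h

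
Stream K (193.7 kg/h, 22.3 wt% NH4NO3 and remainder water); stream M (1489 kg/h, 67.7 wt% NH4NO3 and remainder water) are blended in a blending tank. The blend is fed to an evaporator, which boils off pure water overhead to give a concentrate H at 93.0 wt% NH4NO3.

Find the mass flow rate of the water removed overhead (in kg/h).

NH4NO3 entering = 193.7×0.223 + 1489×0.677 = 1051.2 kg/h.
All NH4NO3 reports to H, so H = 1051.2/0.930 = 1130.4 kg/h.
Total feed = 1682.7 kg/h; overhead = 1682.7 − 1130.4 = 552.33 kg/h.

552.3 kg/h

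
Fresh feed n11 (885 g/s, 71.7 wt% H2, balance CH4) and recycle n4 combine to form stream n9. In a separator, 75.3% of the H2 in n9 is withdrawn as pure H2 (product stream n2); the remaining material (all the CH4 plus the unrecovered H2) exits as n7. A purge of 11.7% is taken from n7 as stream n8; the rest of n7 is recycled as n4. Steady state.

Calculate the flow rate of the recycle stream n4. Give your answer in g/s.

CH4 enters only via n11 and leaves only via the purge: 885×0.283 = 0.117×(CH4 in n7), and the separator passes all CH4, so CH4 in n9 = CH4 in n7 = 2140.6 g/s.
H2 in n9: m_A = 885×0.717 + (1−0.117)·(1−0.753)·m_A, so m_A = 634.54/0.7819 = 811.54 g/s.
n7 = (1−0.753)×811.54 + 2140.6 = 2341.1 g/s.
Recycle n4 = (1−0.117)×2341.1 = 2067.2 g/s.

2067 g/s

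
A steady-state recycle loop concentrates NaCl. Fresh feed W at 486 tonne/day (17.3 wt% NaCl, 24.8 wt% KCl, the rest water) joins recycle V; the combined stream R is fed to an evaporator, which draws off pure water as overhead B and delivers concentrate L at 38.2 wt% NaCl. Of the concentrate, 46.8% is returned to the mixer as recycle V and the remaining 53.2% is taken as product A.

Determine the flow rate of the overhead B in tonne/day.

265.9 tonne/day

Overall NaCl balance (none leaves overhead): NaCl in fresh feed = NaCl in product, i.e. 486×0.173 = (1−0.468)·L·0.382.
L = 84.078/(0.382×0.532) = 413.72 tonne/day.
Recycle V = 0.468×413.72 = 193.62 tonne/day.
Combined feed R = 486 + 193.62 = 679.62 tonne/day.
Overhead B = R − L = 679.62 − 413.72 = 265.9 tonne/day.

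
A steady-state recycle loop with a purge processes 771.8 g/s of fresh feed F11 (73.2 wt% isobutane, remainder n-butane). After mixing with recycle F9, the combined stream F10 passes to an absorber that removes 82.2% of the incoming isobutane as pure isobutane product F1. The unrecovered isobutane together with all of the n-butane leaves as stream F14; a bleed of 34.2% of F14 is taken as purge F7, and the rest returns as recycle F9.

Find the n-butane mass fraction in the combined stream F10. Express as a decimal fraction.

0.486

n-butane enters only via F11 and leaves only via the purge: 771.8×0.268 = 0.342×(n-butane in F14), and the absorber passes all n-butane, so n-butane in F10 = n-butane in F14 = 604.8 g/s.
isobutane in F10: m_A = 771.8×0.732 + (1−0.342)·(1−0.822)·m_A, so m_A = 564.96/0.8829 = 639.91 g/s.
F10 = 639.91 + 604.8 = 1244.7 g/s.
n-butane fraction in F10 = 604.8/1244.7 = 0.486.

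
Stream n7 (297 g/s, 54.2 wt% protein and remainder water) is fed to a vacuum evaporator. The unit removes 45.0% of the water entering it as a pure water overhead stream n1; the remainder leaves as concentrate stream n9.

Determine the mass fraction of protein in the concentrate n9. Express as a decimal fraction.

0.683

protein is not removed: 297×0.542 = 160.97 g/s of protein enters n9.
water entering = 297×0.458 = 136.03 g/s; overhead removed = 0.450×136.03 = 61.212 g/s.
Concentrate = 297 − 61.212 = 235.79 g/s.
Mass fraction = 160.97/235.79 = 0.683.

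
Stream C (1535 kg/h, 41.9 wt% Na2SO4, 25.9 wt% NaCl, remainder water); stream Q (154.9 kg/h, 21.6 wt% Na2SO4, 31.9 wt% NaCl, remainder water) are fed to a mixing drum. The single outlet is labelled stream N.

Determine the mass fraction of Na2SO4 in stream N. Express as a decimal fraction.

0.4004

Total flow out = 1535 + 154.9 = 1689.9 kg/h.
Na2SO4 in = 1535×0.419 + 154.9×0.216 = 676.62 kg/h.
Na2SO4 mass fraction in N = 676.62/1689.9 = 0.4004.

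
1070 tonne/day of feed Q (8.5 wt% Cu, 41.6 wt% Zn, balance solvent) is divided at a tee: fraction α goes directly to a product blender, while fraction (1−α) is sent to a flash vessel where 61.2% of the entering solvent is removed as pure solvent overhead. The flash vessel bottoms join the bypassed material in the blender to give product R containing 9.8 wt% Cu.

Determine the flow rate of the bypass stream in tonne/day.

605.2 tonne/day

All 1070×0.085 = 90.95 tonne/day of Cu reaches R, so R = 90.95/0.098 = 928.06 tonne/day and vapour = 141.94 tonne/day.
The evaporator receives (1−α)·1070 of feed at 0.499 solvent and removes 0.612 of that solvent:
0.612×0.499×(1−α)×1070 = 141.94
(1−α) = 141.94/326.77 = 0.4344;  α = 0.5656.
Bypass flow = 0.5656×1070 = 605.22 tonne/day.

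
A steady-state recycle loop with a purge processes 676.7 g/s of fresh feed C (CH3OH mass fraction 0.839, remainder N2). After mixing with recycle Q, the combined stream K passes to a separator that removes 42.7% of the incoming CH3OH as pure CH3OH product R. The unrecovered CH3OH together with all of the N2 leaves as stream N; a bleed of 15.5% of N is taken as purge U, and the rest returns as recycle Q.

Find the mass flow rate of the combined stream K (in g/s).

1804 g/s

N2 enters only via C and leaves only via the purge: 676.7×0.161 = 0.155×(N2 in N), and the separator passes all N2, so N2 in K = N2 in N = 702.89 g/s.
CH3OH in K: m_A = 676.7×0.839 + (1−0.155)·(1−0.427)·m_A, so m_A = 567.75/0.5158 = 1100.7 g/s.
K = 1100.7 + 702.89 = 1803.6 g/s.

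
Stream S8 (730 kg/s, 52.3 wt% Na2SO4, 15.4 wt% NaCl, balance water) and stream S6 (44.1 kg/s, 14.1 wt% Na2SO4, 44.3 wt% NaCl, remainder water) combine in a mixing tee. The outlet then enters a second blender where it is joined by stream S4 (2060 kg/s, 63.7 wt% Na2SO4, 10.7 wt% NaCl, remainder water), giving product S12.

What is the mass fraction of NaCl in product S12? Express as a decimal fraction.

Overall, product flow = 2834.1 kg/s.
NaCl in = 730×0.154 + 44.1×0.443 + 2060×0.107 = 352.38 kg/s.
NaCl fraction in S12 = 0.1243.

0.1243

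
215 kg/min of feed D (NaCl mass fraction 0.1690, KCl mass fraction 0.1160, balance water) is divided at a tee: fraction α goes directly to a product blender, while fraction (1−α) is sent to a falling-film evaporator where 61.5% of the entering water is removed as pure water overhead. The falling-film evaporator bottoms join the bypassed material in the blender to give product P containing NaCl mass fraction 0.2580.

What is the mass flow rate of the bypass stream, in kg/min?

All 215×0.169 = 36.335 kg/min of NaCl reaches P, so P = 36.335/0.258 = 140.83 kg/min and vapour = 74.167 kg/min.
The evaporator receives (1−α)·215 of feed at 0.715 water and removes 0.615 of that water:
0.615×0.715×(1−α)×215 = 74.167
(1−α) = 74.167/94.541 = 0.7845;  α = 0.2155.
Bypass flow = 0.2155×215 = 46.334 kg/min.

46.33 kg/min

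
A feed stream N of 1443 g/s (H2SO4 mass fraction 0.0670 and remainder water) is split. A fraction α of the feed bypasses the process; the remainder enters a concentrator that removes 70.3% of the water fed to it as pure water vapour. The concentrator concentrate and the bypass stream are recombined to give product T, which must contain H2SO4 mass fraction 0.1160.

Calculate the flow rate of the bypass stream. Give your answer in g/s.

All 1443×0.067 = 96.681 g/s of H2SO4 reaches T, so T = 96.681/0.116 = 833.46 g/s and vapour = 609.54 g/s.
The evaporator receives (1−α)·1443 of feed at 0.933 water and removes 0.703 of that water:
0.703×0.933×(1−α)×1443 = 609.54
(1−α) = 609.54/946.46 = 0.6440;  α = 0.3560.
Bypass flow = 0.3560×1443 = 513.68 g/s.

513.7 g/s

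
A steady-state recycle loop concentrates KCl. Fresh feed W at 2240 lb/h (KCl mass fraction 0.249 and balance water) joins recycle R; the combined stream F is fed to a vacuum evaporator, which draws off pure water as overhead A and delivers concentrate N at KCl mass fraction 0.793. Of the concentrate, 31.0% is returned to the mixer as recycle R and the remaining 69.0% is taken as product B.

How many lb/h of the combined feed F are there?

2556 lb/h

Overall KCl balance (none leaves overhead): KCl in fresh feed = KCl in product, i.e. 2240×0.249 = (1−0.310)·N·0.793.
N = 557.76/(0.793×0.690) = 1019.4 lb/h.
Recycle R = 0.310×1019.4 = 316 lb/h.
Combined feed F = 2240 + 316 = 2556 lb/h.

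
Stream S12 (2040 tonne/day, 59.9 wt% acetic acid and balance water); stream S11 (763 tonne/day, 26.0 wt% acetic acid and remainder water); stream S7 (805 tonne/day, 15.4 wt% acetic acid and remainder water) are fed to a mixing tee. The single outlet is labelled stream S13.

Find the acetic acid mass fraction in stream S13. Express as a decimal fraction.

0.428

Total flow out = 2040 + 763 + 805 = 3608 tonne/day.
acetic acid in = 2040×0.599 + 763×0.260 + 805×0.154 = 1544.3 tonne/day.
acetic acid mass fraction in S13 = 1544.3/3608 = 0.428.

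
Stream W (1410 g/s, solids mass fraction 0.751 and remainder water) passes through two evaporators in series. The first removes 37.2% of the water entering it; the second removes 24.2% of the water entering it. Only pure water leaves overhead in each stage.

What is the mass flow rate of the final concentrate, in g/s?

water in feed = 1410×0.249 = 351.09 g/s.
After stage 1: water left = (1−0.372)×351.09 = 220.48; stream total = 1279.4 g/s.
After stage 2: water left = (1−0.242)×220.48 = 167.13; final concentrate = 1226 g/s.

1226 g/s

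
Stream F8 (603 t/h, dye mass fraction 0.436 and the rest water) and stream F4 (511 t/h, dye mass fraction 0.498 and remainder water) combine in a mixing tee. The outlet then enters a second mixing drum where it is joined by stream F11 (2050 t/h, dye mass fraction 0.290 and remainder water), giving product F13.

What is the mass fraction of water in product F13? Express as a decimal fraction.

Overall, product flow = 3164 t/h.
water in = 603×0.564 + 511×0.502 + 2050×0.710 = 2052.1 t/h.
water fraction in F13 = 0.649.

0.649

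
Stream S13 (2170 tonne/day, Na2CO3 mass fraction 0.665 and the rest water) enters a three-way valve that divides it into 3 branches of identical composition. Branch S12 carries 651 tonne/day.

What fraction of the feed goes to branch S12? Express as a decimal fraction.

0.300

Fraction to S12 = 651/2170 = 0.3000.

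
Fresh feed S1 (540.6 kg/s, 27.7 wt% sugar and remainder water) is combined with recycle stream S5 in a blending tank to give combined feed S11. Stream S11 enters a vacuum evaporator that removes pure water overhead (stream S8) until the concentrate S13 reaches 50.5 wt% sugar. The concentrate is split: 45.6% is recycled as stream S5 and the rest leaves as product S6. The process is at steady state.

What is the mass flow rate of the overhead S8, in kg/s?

244.1 kg/s

Overall sugar balance (none leaves overhead): sugar in fresh feed = sugar in product, i.e. 540.6×0.277 = (1−0.456)·S13·0.505.
S13 = 149.75/(0.505×0.544) = 545.09 kg/s.
Recycle S5 = 0.456×545.09 = 248.56 kg/s.
Combined feed S11 = 540.6 + 248.56 = 789.16 kg/s.
Overhead S8 = S11 − S13 = 789.16 − 545.09 = 244.07 kg/s.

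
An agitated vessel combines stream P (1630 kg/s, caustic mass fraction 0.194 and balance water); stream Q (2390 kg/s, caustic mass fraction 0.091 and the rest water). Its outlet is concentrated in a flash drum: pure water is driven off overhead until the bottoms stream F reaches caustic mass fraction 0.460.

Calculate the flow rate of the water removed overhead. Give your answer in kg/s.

caustic entering = 1630×0.194 + 2390×0.091 = 533.71 kg/s.
All caustic reports to F, so F = 533.71/0.460 = 1160.2 kg/s.
Total feed = 4020 kg/s; overhead = 4020 − 1160.2 = 2859.8 kg/s.

2860 kg/s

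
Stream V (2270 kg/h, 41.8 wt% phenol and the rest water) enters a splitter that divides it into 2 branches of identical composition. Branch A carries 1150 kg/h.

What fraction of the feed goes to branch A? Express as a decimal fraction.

0.507

Fraction to A = 1150/2270 = 0.5066.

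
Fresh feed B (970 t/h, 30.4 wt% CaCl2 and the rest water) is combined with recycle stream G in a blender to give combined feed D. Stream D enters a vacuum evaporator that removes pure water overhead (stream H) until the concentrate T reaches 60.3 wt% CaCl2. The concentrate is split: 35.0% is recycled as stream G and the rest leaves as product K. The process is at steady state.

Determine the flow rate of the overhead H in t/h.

481 t/h

Overall CaCl2 balance (none leaves overhead): CaCl2 in fresh feed = CaCl2 in product, i.e. 970×0.304 = (1−0.350)·T·0.603.
T = 294.88/(0.603×0.650) = 752.34 t/h.
Recycle G = 0.350×752.34 = 263.32 t/h.
Combined feed D = 970 + 263.32 = 1233.3 t/h.
Overhead H = D − T = 1233.3 − 752.34 = 480.98 t/h.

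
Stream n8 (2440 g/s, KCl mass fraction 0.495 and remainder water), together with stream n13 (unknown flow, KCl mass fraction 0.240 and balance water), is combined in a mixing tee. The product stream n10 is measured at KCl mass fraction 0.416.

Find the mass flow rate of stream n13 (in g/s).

Let n13 be the unknown flow. Total out = 2440 + n13.
KCl balance: 1207.8 + 0.240·n13 = 0.416·(2440 + n13)
(0.240 − 0.416)·n13 = 0.416×2440 − 1207.8 = -192.76
n13 = -192.76 / -0.176 = 1095.2 g/s

1095 g/s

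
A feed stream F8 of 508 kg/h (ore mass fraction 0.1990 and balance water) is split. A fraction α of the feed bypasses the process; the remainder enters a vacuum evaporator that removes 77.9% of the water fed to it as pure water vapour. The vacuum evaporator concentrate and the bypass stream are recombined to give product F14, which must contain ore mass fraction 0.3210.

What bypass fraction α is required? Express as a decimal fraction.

0.391

All 508×0.199 = 101.09 kg/h of ore reaches F14, so F14 = 101.09/0.321 = 314.93 kg/h and vapour = 193.07 kg/h.
The evaporator receives (1−α)·508 of feed at 0.801 water and removes 0.779 of that water:
0.779×0.801×(1−α)×508 = 193.07
(1−α) = 193.07/316.98 = 0.6091;  α = 0.3909.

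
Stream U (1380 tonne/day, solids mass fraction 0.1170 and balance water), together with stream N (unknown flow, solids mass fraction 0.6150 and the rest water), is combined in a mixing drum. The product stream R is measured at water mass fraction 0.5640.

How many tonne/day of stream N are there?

2459 tonne/day

Let N be the unknown flow. Total out = 1380 + N.
water balance: 1218.5 + 0.385·N = 0.564·(1380 + N)
(0.385 − 0.564)·N = 0.564×1380 − 1218.5 = -440.22
N = -440.22 / -0.179 = 2459.3 tonne/day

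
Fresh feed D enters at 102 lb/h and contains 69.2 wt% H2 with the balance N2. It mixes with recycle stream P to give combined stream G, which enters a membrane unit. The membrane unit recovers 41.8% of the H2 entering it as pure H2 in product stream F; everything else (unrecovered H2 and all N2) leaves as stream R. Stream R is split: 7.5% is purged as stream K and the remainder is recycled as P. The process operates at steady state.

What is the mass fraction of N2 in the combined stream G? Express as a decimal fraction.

0.7326

N2 enters only via D and leaves only via the purge: 102×0.308 = 0.075×(N2 in R), and the membrane unit passes all N2, so N2 in G = N2 in R = 418.88 lb/h.
H2 in G: m_A = 102×0.692 + (1−0.075)·(1−0.418)·m_A, so m_A = 70.584/0.4616 = 152.9 lb/h.
G = 152.9 + 418.88 = 571.78 lb/h.
N2 fraction in G = 418.88/571.78 = 0.7326.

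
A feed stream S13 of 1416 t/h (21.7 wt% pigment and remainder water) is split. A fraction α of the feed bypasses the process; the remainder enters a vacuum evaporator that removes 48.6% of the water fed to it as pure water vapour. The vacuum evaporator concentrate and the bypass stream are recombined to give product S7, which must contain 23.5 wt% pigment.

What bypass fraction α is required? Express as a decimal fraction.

All 1416×0.217 = 307.27 t/h of pigment reaches S7, so S7 = 307.27/0.235 = 1307.5 t/h and vapour = 108.46 t/h.
The evaporator receives (1−α)·1416 of feed at 0.783 water and removes 0.486 of that water:
0.486×0.783×(1−α)×1416 = 108.46
(1−α) = 108.46/538.84 = 0.2013;  α = 0.7987.

0.799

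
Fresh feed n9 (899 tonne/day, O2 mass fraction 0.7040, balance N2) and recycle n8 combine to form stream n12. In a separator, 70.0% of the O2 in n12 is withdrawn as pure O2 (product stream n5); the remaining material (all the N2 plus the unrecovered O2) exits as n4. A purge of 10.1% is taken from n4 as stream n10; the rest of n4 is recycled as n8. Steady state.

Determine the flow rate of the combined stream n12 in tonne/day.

3501 tonne/day

N2 enters only via n9 and leaves only via the purge: 899×0.296 = 0.101×(N2 in n4), and the separator passes all N2, so N2 in n12 = N2 in n4 = 2634.7 tonne/day.
O2 in n12: m_A = 899×0.704 + (1−0.101)·(1−0.700)·m_A, so m_A = 632.9/0.7303 = 866.62 tonne/day.
n12 = 866.62 + 2634.7 = 3501.3 tonne/day.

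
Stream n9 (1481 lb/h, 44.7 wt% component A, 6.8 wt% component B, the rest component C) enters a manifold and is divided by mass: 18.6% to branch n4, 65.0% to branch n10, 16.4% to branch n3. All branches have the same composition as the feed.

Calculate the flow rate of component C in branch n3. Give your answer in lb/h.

117.8 lb/h

Branch n3 total = 0.164×1481 = 242.88 lb/h.
component C in n3 = 0.485×242.88 = 117.8 lb/h.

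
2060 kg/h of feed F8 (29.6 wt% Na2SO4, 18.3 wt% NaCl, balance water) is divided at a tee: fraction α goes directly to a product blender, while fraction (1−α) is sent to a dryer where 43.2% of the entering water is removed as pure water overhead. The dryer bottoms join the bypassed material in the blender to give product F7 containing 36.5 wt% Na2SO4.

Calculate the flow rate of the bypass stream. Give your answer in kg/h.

All 2060×0.296 = 609.76 kg/h of Na2SO4 reaches F7, so F7 = 609.76/0.365 = 1670.6 kg/h and vapour = 389.42 kg/h.
The evaporator receives (1−α)·2060 of feed at 0.521 water and removes 0.432 of that water:
0.432×0.521×(1−α)×2060 = 389.42
(1−α) = 389.42/463.65 = 0.8399;  α = 0.1601.
Bypass flow = 0.1601×2060 = 329.78 kg/h.

329.8 kg/h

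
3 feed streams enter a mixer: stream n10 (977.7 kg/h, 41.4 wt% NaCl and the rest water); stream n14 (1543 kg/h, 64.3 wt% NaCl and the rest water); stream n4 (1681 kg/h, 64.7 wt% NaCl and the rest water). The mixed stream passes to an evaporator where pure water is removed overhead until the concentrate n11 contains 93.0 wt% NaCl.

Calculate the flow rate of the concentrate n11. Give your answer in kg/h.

2672 kg/h

NaCl entering = 977.7×0.414 + 1543×0.643 + 1681×0.647 = 2484.5 kg/h.
All NaCl reports to n11, so n11 = 2484.5/0.930 = 2671.5 kg/h.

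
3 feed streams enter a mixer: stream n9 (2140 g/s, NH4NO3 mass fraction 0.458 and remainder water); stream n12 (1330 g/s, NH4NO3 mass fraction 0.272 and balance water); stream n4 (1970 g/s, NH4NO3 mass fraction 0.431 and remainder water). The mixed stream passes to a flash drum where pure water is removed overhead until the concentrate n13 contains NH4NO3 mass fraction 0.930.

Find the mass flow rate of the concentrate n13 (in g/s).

2356 g/s

NH4NO3 entering = 2140×0.458 + 1330×0.272 + 1970×0.431 = 2190.9 g/s.
All NH4NO3 reports to n13, so n13 = 2190.9/0.930 = 2355.9 g/s.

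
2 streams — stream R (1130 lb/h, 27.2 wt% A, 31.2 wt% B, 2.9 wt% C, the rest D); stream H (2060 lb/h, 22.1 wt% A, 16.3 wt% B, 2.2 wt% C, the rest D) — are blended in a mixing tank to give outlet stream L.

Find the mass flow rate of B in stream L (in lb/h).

B out = B in = 1130×0.312 + 2060×0.163 = 688.34 lb/h.

688.3 lb/h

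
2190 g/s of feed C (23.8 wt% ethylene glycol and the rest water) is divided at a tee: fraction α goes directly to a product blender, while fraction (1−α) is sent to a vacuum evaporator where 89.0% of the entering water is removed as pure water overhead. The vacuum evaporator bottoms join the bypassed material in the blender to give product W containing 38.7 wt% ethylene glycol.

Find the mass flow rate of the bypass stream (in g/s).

946.7 g/s

All 2190×0.238 = 521.22 g/s of ethylene glycol reaches W, so W = 521.22/0.387 = 1346.8 g/s and vapour = 843.18 g/s.
The evaporator receives (1−α)·2190 of feed at 0.762 water and removes 0.890 of that water:
0.890×0.762×(1−α)×2190 = 843.18
(1−α) = 843.18/1485.2 = 0.5677;  α = 0.4323.
Bypass flow = 0.4323×2190 = 946.7 g/s.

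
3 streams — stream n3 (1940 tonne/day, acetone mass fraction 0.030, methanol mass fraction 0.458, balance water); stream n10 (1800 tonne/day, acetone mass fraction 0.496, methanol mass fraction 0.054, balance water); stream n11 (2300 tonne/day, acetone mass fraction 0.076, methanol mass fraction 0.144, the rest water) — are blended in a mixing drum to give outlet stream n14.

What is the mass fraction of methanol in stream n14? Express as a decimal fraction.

0.218

Total flow out = 1940 + 1800 + 2300 = 6040 tonne/day.
methanol in = 1940×0.458 + 1800×0.054 + 2300×0.144 = 1316.9 tonne/day.
methanol mass fraction in n14 = 1316.9/6040 = 0.218.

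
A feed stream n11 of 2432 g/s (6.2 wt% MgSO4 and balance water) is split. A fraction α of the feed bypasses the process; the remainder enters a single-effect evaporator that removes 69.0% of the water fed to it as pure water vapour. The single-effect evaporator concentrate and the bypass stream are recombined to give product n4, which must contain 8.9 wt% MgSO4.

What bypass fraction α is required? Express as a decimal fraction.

0.531

All 2432×0.062 = 150.78 g/s of MgSO4 reaches n4, so n4 = 150.78/0.089 = 1694.2 g/s and vapour = 737.8 g/s.
The evaporator receives (1−α)·2432 of feed at 0.938 water and removes 0.690 of that water:
0.690×0.938×(1−α)×2432 = 737.8
(1−α) = 737.8/1574 = 0.4687;  α = 0.5313.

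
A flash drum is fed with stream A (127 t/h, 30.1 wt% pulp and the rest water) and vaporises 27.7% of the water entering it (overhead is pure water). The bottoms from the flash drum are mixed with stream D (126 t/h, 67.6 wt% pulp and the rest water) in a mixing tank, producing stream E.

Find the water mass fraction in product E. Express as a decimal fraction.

0.460

Vapour removed = 0.277×0.699×127 = 24.59 t/h; concentrate = 102.41 t/h.
water reaching the mixer = 64.183 (from concentrate) + 126×0.324 = 105.01 t/h.
Product flow = 102.41 + 126 = 228.41 t/h; water fraction = 0.460.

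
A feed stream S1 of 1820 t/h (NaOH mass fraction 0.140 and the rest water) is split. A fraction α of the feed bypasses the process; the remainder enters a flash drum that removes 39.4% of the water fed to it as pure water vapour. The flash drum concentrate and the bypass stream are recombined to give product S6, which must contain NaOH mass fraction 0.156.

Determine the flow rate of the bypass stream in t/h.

All 1820×0.140 = 254.8 t/h of NaOH reaches S6, so S6 = 254.8/0.156 = 1633.3 t/h and vapour = 186.67 t/h.
The evaporator receives (1−α)·1820 of feed at 0.860 water and removes 0.394 of that water:
0.394×0.860×(1−α)×1820 = 186.67
(1−α) = 186.67/616.69 = 0.3027;  α = 0.6973.
Bypass flow = 0.6973×1820 = 1269.1 t/h.

1269 t/h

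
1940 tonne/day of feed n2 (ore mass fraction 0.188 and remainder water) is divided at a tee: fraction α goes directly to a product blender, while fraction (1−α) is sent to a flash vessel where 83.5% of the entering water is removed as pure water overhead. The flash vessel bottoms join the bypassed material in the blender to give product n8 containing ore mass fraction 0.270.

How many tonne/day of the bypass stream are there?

All 1940×0.188 = 364.72 tonne/day of ore reaches n8, so n8 = 364.72/0.270 = 1350.8 tonne/day and vapour = 589.19 tonne/day.
The evaporator receives (1−α)·1940 of feed at 0.812 water and removes 0.835 of that water:
0.835×0.812×(1−α)×1940 = 589.19
(1−α) = 589.19/1315.4 = 0.4479;  α = 0.5521.
Bypass flow = 0.5521×1940 = 1071 tonne/day.

1071 tonne/day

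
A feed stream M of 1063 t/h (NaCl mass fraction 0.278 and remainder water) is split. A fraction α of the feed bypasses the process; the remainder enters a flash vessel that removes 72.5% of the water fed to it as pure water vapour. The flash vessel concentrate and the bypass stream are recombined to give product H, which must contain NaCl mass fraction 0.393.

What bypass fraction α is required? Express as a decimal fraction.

All 1063×0.278 = 295.51 t/h of NaCl reaches H, so H = 295.51/0.393 = 751.94 t/h and vapour = 311.06 t/h.
The evaporator receives (1−α)·1063 of feed at 0.722 water and removes 0.725 of that water:
0.725×0.722×(1−α)×1063 = 311.06
(1−α) = 311.06/556.43 = 0.5590;  α = 0.4410.

0.441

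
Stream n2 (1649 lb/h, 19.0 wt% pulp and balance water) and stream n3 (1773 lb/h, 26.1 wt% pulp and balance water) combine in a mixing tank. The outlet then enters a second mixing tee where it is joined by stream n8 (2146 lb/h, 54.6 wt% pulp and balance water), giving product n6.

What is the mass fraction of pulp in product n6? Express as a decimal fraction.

0.3498

Overall, product flow = 5568 lb/h.
pulp in = 1649×0.190 + 1773×0.261 + 2146×0.546 = 1947.8 lb/h.
pulp fraction in n6 = 0.3498.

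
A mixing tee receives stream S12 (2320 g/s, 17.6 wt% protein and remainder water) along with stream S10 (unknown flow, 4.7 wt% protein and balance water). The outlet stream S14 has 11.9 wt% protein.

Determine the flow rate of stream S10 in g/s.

1837 g/s

Let S10 be the unknown flow. Total out = 2320 + S10.
protein balance: 408.32 + 0.047·S10 = 0.119·(2320 + S10)
(0.047 − 0.119)·S10 = 0.119×2320 − 408.32 = -132.24
S10 = -132.24 / -0.072 = 1836.7 g/s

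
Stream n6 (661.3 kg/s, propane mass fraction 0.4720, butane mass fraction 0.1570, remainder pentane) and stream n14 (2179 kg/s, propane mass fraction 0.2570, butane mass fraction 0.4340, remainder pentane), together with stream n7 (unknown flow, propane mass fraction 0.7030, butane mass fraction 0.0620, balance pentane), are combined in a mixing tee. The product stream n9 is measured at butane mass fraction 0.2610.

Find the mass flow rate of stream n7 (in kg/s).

1549 kg/s

Let n7 be the unknown flow. Total out = 2840.3 + n7.
butane balance: 1049.5 + 0.062·n7 = 0.261·(2840.3 + n7)
(0.062 − 0.261)·n7 = 0.261×2840.3 − 1049.5 = -308.19
n7 = -308.19 / -0.199 = 1548.7 kg/s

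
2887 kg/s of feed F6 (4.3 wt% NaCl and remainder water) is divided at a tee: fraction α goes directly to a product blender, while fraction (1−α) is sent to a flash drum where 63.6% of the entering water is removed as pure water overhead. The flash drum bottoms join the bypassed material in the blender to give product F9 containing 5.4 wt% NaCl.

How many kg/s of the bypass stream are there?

All 2887×0.043 = 124.14 kg/s of NaCl reaches F9, so F9 = 124.14/0.054 = 2298.9 kg/s and vapour = 588.09 kg/s.
The evaporator receives (1−α)·2887 of feed at 0.957 water and removes 0.636 of that water:
0.636×0.957×(1−α)×2887 = 588.09
(1−α) = 588.09/1757.2 = 0.3347;  α = 0.6653.
Bypass flow = 0.6653×2887 = 1920.8 kg/s.

1921 kg/s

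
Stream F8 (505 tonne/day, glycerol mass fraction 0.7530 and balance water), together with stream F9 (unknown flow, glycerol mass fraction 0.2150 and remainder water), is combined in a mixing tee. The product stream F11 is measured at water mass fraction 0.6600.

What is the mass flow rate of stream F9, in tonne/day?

1669 tonne/day

Let F9 be the unknown flow. Total out = 505 + F9.
water balance: 124.73 + 0.785·F9 = 0.660·(505 + F9)
(0.785 − 0.660)·F9 = 0.660×505 − 124.73 = 208.56
F9 = 208.56 / 0.125 = 1668.5 tonne/day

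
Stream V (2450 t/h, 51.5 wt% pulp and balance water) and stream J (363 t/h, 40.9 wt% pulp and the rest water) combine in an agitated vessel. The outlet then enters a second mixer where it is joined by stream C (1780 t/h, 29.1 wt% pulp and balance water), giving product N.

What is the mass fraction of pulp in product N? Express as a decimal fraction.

0.4198

Overall, product flow = 4593 t/h.
pulp in = 2450×0.515 + 363×0.409 + 1780×0.291 = 1928.2 t/h.
pulp fraction in N = 0.4198.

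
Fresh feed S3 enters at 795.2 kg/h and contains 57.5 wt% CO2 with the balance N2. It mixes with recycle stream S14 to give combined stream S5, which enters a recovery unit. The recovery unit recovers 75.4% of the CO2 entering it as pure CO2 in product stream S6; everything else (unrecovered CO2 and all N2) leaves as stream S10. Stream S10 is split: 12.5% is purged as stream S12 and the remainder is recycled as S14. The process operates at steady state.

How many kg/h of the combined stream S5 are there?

N2 enters only via S3 and leaves only via the purge: 795.2×0.425 = 0.125×(N2 in S10), and the recovery unit passes all N2, so N2 in S5 = N2 in S10 = 2703.7 kg/h.
CO2 in S5: m_A = 795.2×0.575 + (1−0.125)·(1−0.754)·m_A, so m_A = 457.24/0.7848 = 582.66 kg/h.
S5 = 582.66 + 2703.7 = 3286.3 kg/h.

3286 kg/h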